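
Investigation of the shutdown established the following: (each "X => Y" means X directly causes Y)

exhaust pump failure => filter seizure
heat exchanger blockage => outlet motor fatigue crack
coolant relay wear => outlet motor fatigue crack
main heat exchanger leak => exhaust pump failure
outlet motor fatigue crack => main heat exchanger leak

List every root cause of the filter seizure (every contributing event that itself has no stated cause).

Tracing upstream from the filter seizure: the filter seizure ← the exhaust pump failure ← the main heat exchanger leak ← the outlet motor fatigue crack ← the coolant relay wear.
A separate upstream branch: the filter seizure ← the exhaust pump failure ← the main heat exchanger leak ← the outlet motor fatigue crack ← the heat exchanger blockage.
Each of those chain origins has no stated cause.

the coolant relay wear, the heat exchanger blockage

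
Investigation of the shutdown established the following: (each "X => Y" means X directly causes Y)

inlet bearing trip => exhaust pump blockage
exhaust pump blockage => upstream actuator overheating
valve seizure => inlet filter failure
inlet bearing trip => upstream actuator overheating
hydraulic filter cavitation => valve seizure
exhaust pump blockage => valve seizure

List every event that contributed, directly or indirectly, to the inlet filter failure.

the exhaust pump blockage, the hydraulic filter cavitation, the inlet bearing trip, the valve seizure

Immediate cause of the inlet filter failure: the valve seizure.
Further upstream: the inlet bearing trip, the exhaust pump blockage, the hydraulic filter cavitation.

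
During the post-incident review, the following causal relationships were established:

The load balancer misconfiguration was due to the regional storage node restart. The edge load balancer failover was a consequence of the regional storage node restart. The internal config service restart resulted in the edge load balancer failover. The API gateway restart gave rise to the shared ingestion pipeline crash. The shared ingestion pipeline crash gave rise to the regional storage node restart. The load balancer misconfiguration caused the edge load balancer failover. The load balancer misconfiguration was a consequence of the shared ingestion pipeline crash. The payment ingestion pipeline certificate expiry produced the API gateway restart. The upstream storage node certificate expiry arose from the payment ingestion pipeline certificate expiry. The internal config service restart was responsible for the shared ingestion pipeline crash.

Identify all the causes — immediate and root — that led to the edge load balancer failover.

Immediate causes of the edge load balancer failover: the internal config service restart, the regional storage node restart, the load balancer misconfiguration.
Further upstream: the payment ingestion pipeline certificate expiry, the API gateway restart, the shared ingestion pipeline crash.

the API gateway restart, the internal config service restart, the load balancer misconfiguration, the payment ingestion pipeline certificate expiry, the regional storage node restart, the shared ingestion pipeline crash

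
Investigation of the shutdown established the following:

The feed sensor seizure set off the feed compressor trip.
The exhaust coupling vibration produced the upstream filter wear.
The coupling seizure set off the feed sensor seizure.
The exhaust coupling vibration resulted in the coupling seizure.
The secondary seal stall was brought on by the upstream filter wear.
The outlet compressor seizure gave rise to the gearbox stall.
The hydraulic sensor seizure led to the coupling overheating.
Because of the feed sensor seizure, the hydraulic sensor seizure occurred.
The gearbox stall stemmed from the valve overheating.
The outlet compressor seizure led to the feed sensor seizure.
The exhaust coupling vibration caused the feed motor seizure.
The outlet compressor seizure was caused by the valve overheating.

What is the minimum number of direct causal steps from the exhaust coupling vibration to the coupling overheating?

4

Shortest chain: the exhaust coupling vibration → the coupling seizure → the feed sensor seizure → the hydraulic sensor seizure → the coupling overheating.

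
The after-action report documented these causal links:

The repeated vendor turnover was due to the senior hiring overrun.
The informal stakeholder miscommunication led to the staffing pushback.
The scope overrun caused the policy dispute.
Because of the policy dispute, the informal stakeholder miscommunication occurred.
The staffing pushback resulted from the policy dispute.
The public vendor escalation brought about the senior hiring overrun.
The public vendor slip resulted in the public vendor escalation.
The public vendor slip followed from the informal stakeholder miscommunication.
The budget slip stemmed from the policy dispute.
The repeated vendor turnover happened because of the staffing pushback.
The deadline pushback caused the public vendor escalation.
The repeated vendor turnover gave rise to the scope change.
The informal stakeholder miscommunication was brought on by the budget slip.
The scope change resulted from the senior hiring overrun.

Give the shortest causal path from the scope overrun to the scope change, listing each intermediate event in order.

the scope overrun → the policy dispute → the staffing pushback → the repeated vendor turnover → the scope change

the scope overrun → the policy dispute
the policy dispute → the staffing pushback
the staffing pushback → the repeated vendor turnover
the repeated vendor turnover → the scope change
Length: 4 steps.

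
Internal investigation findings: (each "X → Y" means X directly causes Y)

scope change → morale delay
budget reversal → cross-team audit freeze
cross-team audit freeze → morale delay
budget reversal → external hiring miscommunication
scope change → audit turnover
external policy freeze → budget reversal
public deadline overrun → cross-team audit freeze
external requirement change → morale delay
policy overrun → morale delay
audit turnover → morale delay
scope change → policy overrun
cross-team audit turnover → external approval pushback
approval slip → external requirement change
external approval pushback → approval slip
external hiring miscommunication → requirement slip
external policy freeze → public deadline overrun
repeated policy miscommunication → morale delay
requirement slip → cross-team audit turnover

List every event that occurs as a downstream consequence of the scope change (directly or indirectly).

Direct effects: the policy overrun, the audit turnover, the morale delay.
Not reachable from it: the external policy freeze, the budget reversal, the external hiring miscommunication, the requirement slip, the cross-team audit turnover, the public deadline overrun, the external approval pushback, the repeated policy miscommunication, the approval slip, the external requirement change, the cross-team audit freeze.

the audit turnover, the morale delay, the policy overrun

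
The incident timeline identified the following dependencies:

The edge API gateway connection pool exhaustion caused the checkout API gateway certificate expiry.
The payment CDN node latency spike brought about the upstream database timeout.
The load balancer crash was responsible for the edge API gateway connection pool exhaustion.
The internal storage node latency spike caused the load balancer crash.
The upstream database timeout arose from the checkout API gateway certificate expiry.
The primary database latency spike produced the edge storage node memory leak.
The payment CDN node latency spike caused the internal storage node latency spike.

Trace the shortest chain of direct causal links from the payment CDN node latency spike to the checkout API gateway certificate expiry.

the payment CDN node latency spike → the internal storage node latency spike
the internal storage node latency spike → the load balancer crash
the load balancer crash → the edge API gateway connection pool exhaustion
the edge API gateway connection pool exhaustion → the checkout API gateway certificate expiry
Length: 4 steps.

the payment CDN node latency spike → the internal storage node latency spike → the load balancer crash → the edge API gateway connection pool exhaustion → the checkout API gateway certificate expiry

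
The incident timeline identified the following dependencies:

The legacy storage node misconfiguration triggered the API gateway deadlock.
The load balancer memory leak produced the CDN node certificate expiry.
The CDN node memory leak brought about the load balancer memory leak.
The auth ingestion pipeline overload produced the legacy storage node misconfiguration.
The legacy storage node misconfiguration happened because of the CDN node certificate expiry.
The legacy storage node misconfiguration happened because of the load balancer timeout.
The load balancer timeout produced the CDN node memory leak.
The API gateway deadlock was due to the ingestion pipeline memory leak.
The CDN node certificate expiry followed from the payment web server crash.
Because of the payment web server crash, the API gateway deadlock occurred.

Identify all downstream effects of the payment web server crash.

Direct effects: the CDN node certificate expiry, the API gateway deadlock.
2 steps out: the legacy storage node misconfiguration.
Not reachable from it: the load balancer timeout, the CDN node memory leak, the auth ingestion pipeline overload, the load balancer memory leak, the ingestion pipeline memory leak.

the API gateway deadlock, the CDN node certificate expiry, the legacy storage node misconfiguration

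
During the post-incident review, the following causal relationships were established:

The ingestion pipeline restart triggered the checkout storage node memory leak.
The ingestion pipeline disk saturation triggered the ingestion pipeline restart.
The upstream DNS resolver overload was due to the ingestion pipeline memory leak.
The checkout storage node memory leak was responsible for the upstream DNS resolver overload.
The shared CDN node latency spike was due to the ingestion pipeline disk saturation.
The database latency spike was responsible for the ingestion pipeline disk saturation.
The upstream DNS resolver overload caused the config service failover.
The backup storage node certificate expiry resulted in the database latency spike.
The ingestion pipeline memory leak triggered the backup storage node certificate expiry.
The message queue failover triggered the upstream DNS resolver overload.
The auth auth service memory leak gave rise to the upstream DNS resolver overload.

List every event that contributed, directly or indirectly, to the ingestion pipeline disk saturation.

the backup storage node certificate expiry, the database latency spike, the ingestion pipeline memory leak

Immediate cause of the ingestion pipeline disk saturation: the database latency spike.
Further upstream: the ingestion pipeline memory leak, the backup storage node certificate expiry.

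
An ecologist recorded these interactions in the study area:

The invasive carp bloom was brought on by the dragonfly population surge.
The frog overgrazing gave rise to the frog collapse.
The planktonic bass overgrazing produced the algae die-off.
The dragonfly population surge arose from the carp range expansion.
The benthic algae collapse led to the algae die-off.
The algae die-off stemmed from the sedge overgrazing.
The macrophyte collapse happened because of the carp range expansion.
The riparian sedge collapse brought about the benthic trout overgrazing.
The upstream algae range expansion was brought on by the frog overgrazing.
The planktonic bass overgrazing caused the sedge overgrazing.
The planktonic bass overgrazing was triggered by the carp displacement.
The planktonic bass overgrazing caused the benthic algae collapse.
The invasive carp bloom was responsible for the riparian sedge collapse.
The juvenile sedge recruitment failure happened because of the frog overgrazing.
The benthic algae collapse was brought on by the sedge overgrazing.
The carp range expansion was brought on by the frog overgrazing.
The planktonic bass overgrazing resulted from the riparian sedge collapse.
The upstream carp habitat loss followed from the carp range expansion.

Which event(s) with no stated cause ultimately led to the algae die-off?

Tracing upstream from the algae die-off: the algae die-off ← the planktonic bass overgrazing ← the riparian sedge collapse ← the invasive carp bloom ← the dragonfly population surge ← the carp range expansion ← the frog overgrazing.
A separate upstream branch: the algae die-off ← the planktonic bass overgrazing ← the carp displacement.
Each of those chain origins has no stated cause.

the carp displacement, the frog overgrazing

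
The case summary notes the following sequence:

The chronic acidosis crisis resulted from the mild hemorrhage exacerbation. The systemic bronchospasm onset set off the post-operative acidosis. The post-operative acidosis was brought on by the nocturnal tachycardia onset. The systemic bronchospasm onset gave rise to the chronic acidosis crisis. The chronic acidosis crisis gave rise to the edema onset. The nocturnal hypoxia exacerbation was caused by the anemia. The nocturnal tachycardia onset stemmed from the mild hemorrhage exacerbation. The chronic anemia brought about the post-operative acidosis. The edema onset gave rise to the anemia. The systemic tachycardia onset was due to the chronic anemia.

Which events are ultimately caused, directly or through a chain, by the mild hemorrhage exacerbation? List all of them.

the anemia, the chronic acidosis crisis, the edema onset, the nocturnal hypoxia exacerbation, the nocturnal tachycardia onset, the post-operative acidosis

Direct effects: the chronic acidosis crisis, the nocturnal tachycardia onset.
2 steps out: the edema onset, the post-operative acidosis.
3 steps out: the anemia.
4 steps out: the nocturnal hypoxia exacerbation.
Not reachable from it: the systemic bronchospasm onset, the chronic anemia, the systemic tachycardia onset.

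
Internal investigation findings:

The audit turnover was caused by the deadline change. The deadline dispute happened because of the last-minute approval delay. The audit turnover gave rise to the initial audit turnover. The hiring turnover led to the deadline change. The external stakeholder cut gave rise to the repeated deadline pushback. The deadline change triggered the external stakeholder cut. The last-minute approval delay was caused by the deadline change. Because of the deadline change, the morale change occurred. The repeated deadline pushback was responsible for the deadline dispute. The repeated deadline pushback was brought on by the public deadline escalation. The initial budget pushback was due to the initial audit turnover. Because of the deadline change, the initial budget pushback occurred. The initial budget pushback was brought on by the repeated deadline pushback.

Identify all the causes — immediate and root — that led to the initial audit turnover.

the audit turnover, the deadline change, the hiring turnover

Immediate cause of the initial audit turnover: the audit turnover.
Further upstream: the hiring turnover, the deadline change.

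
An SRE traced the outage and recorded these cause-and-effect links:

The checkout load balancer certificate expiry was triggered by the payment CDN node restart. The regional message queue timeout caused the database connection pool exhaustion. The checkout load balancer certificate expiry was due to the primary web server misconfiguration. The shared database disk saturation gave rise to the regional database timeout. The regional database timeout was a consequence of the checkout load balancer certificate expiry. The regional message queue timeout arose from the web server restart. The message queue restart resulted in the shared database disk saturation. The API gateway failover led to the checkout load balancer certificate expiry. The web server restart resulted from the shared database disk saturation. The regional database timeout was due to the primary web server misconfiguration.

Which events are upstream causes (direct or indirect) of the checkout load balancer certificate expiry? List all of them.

the API gateway failover, the payment CDN node restart, the primary web server misconfiguration

Immediate causes of the checkout load balancer certificate expiry: the API gateway failover, the payment CDN node restart, the primary web server misconfiguration.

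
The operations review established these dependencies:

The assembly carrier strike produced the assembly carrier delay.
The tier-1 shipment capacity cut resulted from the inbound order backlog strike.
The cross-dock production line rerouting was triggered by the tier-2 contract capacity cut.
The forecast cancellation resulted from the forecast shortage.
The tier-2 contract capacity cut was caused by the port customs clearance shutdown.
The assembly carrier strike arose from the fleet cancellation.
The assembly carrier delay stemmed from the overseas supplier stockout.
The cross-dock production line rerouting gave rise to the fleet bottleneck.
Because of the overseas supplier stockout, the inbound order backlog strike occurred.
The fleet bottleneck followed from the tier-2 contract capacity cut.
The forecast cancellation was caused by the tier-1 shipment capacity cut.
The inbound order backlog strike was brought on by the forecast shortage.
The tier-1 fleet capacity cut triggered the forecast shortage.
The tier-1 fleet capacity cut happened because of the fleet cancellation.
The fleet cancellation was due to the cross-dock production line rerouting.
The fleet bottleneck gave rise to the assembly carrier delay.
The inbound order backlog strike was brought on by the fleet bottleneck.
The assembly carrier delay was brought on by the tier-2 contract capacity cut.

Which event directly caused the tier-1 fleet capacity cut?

the fleet cancellation

Upstream contributors include the port customs clearance shutdown, the tier-2 contract capacity cut, the cross-dock production line rerouting, but only the fleet cancellation feeds directly into the tier-1 fleet capacity cut.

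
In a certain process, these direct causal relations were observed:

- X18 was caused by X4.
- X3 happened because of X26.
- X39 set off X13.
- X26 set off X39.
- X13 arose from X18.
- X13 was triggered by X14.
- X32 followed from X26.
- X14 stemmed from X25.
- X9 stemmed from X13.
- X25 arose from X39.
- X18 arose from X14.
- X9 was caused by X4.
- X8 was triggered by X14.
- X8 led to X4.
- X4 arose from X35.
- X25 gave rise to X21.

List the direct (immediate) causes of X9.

Upstream contributors include X26, X39, X35, X25, X14, X8, X18, but only X13, X4 feed directly into X9.

X13, X4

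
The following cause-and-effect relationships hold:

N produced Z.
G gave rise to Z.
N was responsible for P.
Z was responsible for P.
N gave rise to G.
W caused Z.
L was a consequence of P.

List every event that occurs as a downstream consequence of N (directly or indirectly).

Direct effects: G, Z, P.
2 steps out: L.
Not reachable from it: W.

G, L, P, Z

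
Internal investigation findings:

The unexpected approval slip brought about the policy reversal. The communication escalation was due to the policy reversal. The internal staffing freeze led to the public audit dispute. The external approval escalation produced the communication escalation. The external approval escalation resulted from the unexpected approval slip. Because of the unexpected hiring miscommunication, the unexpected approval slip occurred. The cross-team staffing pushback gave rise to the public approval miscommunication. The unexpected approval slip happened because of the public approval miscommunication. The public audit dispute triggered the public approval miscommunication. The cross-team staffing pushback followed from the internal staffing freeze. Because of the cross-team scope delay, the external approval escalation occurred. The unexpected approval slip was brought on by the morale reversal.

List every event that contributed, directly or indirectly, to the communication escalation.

Immediate causes of the communication escalation: the policy reversal, the external approval escalation.
Further upstream: the internal staffing freeze, the morale reversal, the cross-team staffing pushback, the cross-team scope delay, the public audit dispute, the public approval miscommunication, the unexpected hiring miscommunication, the unexpected approval slip.

the cross-team scope delay, the cross-team staffing pushback, the external approval escalation, the internal staffing freeze, the morale reversal, the policy reversal, the public approval miscommunication, the public audit dispute, the unexpected approval slip, the unexpected hiring miscommunication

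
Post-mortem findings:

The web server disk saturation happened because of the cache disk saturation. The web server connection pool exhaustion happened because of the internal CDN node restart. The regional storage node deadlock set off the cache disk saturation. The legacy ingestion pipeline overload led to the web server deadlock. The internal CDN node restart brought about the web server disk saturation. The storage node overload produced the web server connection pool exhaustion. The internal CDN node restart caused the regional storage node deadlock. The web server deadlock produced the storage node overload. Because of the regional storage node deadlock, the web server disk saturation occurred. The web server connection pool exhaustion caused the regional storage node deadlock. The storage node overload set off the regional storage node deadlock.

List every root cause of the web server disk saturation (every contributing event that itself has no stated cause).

Tracing upstream from the web server disk saturation: the web server disk saturation ← the regional storage node deadlock ← the storage node overload ← the web server deadlock ← the legacy ingestion pipeline overload.
A separate upstream branch: the web server disk saturation ← the internal CDN node restart.
Each of those chain origins has no stated cause.

the internal CDN node restart, the legacy ingestion pipeline overload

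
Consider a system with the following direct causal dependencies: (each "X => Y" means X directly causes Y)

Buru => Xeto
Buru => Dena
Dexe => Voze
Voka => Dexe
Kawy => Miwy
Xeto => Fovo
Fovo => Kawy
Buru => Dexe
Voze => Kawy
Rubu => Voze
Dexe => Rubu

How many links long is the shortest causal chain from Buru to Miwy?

Shortest chain: Buru → Xeto → Fovo → Kawy → Miwy.

4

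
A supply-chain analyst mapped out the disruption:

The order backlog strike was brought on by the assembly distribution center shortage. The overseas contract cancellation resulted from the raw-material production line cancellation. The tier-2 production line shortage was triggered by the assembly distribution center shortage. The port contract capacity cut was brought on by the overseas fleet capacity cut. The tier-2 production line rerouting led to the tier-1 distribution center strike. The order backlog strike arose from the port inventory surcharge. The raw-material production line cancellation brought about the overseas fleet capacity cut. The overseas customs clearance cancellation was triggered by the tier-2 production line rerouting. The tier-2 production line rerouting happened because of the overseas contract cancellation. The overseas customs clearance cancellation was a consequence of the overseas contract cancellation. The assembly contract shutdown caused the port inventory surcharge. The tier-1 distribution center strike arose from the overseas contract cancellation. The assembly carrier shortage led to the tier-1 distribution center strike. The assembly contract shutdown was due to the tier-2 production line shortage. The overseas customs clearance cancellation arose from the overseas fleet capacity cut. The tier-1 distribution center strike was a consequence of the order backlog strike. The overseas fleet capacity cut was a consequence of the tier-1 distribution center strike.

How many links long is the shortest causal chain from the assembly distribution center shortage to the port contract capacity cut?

Shortest chain: the assembly distribution center shortage → the order backlog strike → the tier-1 distribution center strike → the overseas fleet capacity cut → the port contract capacity cut.

4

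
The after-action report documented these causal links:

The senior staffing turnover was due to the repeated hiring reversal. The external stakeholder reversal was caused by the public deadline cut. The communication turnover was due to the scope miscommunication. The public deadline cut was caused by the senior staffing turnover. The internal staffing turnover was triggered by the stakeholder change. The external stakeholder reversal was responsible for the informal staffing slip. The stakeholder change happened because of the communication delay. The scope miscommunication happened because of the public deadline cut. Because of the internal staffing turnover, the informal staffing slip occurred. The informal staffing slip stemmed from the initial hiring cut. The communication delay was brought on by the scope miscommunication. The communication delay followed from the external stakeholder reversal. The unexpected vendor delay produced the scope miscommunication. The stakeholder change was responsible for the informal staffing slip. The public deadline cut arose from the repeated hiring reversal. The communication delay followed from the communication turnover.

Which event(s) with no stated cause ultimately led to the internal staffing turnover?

the repeated hiring reversal, the unexpected vendor delay

Tracing upstream from the internal staffing turnover: the internal staffing turnover ← the stakeholder change ← the communication delay ← the external stakeholder reversal ← the public deadline cut ← the repeated hiring reversal.
A separate upstream branch: the internal staffing turnover ← the stakeholder change ← the communication delay ← the scope miscommunication ← the unexpected vendor delay.
Each of those chain origins has no stated cause.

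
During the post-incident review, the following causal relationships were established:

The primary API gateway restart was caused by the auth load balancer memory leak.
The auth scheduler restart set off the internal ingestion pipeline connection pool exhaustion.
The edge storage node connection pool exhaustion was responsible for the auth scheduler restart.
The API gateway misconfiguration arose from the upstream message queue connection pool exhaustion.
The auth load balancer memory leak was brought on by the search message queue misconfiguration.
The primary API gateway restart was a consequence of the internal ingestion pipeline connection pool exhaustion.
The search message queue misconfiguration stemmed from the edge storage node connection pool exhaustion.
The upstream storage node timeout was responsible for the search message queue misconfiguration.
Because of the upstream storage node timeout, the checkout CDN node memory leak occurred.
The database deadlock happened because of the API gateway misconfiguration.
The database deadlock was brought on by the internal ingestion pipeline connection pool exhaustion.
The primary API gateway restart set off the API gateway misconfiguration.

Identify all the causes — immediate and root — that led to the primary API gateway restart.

Immediate causes of the primary API gateway restart: the auth load balancer memory leak, the internal ingestion pipeline connection pool exhaustion.
Further upstream: the edge storage node connection pool exhaustion, the upstream storage node timeout, the auth scheduler restart, the search message queue misconfiguration.

the auth load balancer memory leak, the auth scheduler restart, the edge storage node connection pool exhaustion, the internal ingestion pipeline connection pool exhaustion, the search message queue misconfiguration, the upstream storage node timeout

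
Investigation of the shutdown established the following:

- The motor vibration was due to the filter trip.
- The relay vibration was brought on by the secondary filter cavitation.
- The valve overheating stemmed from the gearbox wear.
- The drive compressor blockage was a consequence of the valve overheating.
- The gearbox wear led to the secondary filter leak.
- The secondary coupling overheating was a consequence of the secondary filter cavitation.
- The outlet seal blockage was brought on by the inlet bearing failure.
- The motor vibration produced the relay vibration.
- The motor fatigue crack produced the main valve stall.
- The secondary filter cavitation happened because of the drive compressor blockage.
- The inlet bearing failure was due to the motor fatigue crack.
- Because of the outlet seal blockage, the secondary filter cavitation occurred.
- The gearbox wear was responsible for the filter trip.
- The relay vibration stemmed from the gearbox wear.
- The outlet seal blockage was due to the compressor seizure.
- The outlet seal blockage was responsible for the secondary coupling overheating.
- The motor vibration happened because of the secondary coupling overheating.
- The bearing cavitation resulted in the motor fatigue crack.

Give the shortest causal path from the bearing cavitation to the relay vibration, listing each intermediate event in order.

the bearing cavitation → the motor fatigue crack
the motor fatigue crack → the inlet bearing failure
the inlet bearing failure → the outlet seal blockage
the outlet seal blockage → the secondary filter cavitation
the secondary filter cavitation → the relay vibration
Length: 5 steps.

the bearing cavitation → the motor fatigue crack → the inlet bearing failure → the outlet seal blockage → the secondary filter cavitation → the relay vibration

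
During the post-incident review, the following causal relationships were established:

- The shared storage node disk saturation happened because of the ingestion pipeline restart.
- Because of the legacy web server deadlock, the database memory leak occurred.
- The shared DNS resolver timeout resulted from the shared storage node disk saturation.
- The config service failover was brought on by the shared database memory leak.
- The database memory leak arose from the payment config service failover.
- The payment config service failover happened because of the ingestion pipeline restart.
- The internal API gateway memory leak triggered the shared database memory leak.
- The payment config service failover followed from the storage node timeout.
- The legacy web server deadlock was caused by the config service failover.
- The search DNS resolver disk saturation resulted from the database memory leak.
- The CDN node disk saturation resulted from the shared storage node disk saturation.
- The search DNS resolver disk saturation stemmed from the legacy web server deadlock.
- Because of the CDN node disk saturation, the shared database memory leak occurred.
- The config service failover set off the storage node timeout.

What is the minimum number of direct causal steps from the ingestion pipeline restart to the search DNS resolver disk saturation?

Shortest chain: the ingestion pipeline restart → the payment config service failover → the database memory leak → the search DNS resolver disk saturation.

3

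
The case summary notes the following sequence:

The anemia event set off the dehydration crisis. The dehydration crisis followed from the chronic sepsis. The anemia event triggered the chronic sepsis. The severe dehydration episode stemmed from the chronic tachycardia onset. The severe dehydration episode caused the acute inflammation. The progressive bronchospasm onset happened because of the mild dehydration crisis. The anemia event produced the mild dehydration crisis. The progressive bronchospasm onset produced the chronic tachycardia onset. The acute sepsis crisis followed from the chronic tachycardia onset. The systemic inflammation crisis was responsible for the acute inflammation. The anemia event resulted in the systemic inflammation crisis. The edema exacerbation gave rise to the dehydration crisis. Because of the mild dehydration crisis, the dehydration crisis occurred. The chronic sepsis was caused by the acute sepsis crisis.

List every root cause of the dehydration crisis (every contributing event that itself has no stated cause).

Tracing upstream from the dehydration crisis: the dehydration crisis ← the anemia event.
A separate upstream branch: the dehydration crisis ← the edema exacerbation.
Each of those chain origins has no stated cause.

the anemia event, the edema exacerbation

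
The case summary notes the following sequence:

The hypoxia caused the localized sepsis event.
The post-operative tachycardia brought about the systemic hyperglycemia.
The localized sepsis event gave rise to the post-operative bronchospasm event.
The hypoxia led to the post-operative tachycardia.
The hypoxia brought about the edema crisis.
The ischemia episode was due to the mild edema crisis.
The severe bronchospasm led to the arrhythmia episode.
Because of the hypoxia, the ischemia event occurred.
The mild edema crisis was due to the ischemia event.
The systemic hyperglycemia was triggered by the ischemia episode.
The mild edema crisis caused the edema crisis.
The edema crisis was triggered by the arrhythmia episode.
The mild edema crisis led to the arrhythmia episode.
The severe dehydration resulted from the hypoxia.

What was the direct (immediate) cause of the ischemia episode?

Upstream contributors include the hypoxia, the ischemia event, but only the mild edema crisis feeds directly into the ischemia episode.

the mild edema crisis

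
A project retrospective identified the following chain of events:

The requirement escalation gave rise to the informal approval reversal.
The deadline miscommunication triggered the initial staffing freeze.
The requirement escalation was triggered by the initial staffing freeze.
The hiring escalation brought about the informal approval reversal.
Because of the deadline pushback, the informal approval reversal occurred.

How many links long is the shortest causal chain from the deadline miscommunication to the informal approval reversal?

3

Shortest chain: the deadline miscommunication → the initial staffing freeze → the requirement escalation → the informal approval reversal.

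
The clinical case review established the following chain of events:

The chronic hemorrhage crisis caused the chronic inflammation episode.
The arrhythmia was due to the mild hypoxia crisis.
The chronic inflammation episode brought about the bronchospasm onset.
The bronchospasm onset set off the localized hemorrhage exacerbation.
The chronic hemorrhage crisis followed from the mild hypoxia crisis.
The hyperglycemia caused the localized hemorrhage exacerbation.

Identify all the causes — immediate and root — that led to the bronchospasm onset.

the chronic hemorrhage crisis, the chronic inflammation episode, the mild hypoxia crisis

Immediate cause of the bronchospasm onset: the chronic inflammation episode.
Further upstream: the mild hypoxia crisis, the chronic hemorrhage crisis.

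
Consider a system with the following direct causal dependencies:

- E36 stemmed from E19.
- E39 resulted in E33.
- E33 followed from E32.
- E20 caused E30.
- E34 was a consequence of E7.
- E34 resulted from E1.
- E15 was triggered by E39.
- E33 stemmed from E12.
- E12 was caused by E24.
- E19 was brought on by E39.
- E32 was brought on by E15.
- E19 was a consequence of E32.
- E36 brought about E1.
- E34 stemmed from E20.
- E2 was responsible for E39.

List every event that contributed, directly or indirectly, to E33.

Immediate causes of E33: E39, E32, E12.
Further upstream: E24, E2, E15.

E12, E15, E2, E24, E32, E39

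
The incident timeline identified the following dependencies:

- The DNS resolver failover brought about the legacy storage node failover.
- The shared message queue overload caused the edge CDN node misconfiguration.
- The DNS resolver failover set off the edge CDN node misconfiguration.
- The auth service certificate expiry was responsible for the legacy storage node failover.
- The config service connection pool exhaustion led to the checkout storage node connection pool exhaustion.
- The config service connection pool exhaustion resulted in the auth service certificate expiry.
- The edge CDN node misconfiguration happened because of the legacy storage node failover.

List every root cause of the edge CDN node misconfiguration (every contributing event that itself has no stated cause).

Tracing upstream from the edge CDN node misconfiguration: the edge CDN node misconfiguration ← the legacy storage node failover ← the auth service certificate expiry ← the config service connection pool exhaustion.
A separate upstream branch: the edge CDN node misconfiguration ← the shared message queue overload.
A separate upstream branch: the edge CDN node misconfiguration ← the DNS resolver failover.
Each of those chain origins has no stated cause.

the DNS resolver failover, the config service connection pool exhaustion, the shared message queue overload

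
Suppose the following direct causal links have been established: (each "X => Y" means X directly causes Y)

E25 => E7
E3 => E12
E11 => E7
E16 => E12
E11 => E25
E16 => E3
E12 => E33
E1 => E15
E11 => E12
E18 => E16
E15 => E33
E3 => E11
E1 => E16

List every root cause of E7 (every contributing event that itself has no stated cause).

E1, E18

Tracing upstream from E7: E7 ← E11 ← E3 ← E16 ← E1.
A separate upstream branch: E7 ← E11 ← E3 ← E16 ← E18.
Each of those chain origins has no stated cause.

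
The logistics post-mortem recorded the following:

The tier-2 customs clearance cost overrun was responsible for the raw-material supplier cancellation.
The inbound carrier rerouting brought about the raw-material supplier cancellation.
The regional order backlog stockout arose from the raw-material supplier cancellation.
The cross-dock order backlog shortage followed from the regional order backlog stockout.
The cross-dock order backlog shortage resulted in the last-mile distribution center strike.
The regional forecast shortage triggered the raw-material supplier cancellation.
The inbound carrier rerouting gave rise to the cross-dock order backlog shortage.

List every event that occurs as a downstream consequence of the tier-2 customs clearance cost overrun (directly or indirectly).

Direct effects: the raw-material supplier cancellation.
2 steps out: the regional order backlog stockout.
3 steps out: the cross-dock order backlog shortage.
4 steps out: the last-mile distribution center strike.
Not reachable from it: the regional forecast shortage, the inbound carrier rerouting.

the cross-dock order backlog shortage, the last-mile distribution center strike, the raw-material supplier cancellation, the regional order backlog stockout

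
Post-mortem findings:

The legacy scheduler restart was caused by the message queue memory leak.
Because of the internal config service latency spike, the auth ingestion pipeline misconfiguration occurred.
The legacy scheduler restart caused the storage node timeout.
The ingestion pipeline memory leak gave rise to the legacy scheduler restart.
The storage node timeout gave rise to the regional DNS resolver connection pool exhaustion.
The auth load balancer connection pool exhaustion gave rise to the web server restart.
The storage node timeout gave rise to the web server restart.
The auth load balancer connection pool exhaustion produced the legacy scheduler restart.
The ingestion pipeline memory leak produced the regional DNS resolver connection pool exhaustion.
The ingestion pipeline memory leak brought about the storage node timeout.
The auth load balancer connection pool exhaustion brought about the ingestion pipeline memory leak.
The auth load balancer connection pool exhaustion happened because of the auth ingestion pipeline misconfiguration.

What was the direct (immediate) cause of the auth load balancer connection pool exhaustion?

the auth ingestion pipeline misconfiguration

Upstream contributors include the internal config service latency spike, but only the auth ingestion pipeline misconfiguration feeds directly into the auth load balancer connection pool exhaustion.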